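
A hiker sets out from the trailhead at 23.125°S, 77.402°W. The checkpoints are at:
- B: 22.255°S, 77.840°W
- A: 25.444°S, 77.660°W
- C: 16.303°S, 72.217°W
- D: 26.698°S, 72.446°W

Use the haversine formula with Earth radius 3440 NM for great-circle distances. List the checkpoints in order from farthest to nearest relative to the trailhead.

C, D, A, B

Distances from the trailhead:
C 16.303°S, 72.217°W: 503.5 NM
D 26.698°S, 72.446°W: 344.7 NM
A 25.444°S, 77.660°W: 139.9 NM
B 22.255°S, 77.840°W: 57.6 NM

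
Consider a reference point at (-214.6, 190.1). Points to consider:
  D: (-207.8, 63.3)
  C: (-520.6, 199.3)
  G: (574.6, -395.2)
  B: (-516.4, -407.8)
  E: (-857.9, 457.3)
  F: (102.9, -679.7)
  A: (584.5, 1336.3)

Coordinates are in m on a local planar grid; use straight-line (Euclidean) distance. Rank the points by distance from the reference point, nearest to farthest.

D, C, B, E, F, G, A

Computing each straight-line distance from (-214.6, 190.1):
D (-207.8, 63.3): 127.0 m
C (-520.6, 199.3): 306.1 m
B (-516.4, -407.8): 669.8 m
E (-857.9, 457.3): 696.6 m
F (102.9, -679.7): 925.9 m
G (574.6, -395.2): 982.6 m
A (584.5, 1336.3): 1397.3 m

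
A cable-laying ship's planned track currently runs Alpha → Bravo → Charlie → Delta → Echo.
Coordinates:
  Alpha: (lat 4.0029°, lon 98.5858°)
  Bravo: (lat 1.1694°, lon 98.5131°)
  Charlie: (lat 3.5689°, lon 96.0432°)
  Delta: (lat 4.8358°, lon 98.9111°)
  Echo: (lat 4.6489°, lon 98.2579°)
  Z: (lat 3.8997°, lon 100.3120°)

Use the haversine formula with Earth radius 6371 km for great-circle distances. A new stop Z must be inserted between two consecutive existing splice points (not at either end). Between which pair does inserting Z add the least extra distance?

Added distance for inserting Z between each consecutive pair:
Alpha–Bravo: 240.1 km
Bravo–Charlie: 455.8 km
Charlie–Delta: 314.2 km
Delta–Echo: 354.2 km
Smallest added distance is 240.1 km, inserting between Alpha and Bravo.

between Alpha and Bravo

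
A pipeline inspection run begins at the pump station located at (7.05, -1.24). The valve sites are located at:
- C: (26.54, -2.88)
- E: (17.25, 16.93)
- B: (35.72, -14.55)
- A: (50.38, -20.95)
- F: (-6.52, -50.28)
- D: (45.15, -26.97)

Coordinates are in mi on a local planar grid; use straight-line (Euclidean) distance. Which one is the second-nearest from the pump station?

Distances from the pump station ((7.05, -1.24)):
C: 19.6 mi
E: 20.8 mi
B: 31.6 mi
D: 46.0 mi
A: 47.6 mi
F: 50.9 mi
The second-nearest is E at 20.8 mi.

E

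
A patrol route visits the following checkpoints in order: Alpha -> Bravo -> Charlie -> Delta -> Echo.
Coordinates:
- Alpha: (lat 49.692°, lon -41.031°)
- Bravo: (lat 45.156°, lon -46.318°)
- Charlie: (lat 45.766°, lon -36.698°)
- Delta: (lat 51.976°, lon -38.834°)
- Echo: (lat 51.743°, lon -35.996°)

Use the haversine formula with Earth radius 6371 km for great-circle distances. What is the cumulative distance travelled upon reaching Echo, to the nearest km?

2299 km

Leg distances:
Alpha→Bravo: 642.0 km  (cumulative 642.0 km)
Bravo→Charlie: 752.9 km  (cumulative 1394.9 km)
Charlie→Delta: 707.9 km  (cumulative 2102.8 km)
Delta→Echo: 196.6 km  (cumulative 2299.4 km)
Cumulative distance at Echo ≈ 2299 km.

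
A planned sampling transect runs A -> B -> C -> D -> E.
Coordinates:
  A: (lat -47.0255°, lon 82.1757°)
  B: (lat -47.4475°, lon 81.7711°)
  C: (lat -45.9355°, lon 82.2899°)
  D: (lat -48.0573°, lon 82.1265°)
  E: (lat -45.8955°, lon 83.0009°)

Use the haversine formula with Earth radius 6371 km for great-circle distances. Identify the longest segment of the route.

Leg distances:
A→B: 56.0 km
B→C: 172.7 km
C→D: 236.3 km
D→E: 249.4 km
The longest leg is D–E at 249.4 km.

D–E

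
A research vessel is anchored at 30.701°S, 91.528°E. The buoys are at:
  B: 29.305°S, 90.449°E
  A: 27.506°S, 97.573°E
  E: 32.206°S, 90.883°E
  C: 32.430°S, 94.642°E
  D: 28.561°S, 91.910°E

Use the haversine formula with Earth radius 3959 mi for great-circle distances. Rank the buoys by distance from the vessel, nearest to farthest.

E, B, D, C, A

Distances from the vessel:
E 32.206°S, 90.883°E: 110.7 mi
B 29.305°S, 90.449°E: 116.1 mi
D 28.561°S, 91.910°E: 149.6 mi
C 32.430°S, 94.642°E: 218.8 mi
A 27.506°S, 97.573°E: 426.4 mi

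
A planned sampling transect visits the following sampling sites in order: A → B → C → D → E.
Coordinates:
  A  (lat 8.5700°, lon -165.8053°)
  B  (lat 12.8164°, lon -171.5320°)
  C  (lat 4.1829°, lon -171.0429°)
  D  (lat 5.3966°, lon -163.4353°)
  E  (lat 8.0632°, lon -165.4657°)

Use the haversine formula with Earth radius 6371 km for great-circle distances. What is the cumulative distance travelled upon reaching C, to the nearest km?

1745 km

Leg distances:
A→B: 783.8 km  (cumulative 783.8 km)
B→C: 961.5 km  (cumulative 1745.3 km)
Cumulative distance at C ≈ 1745 km.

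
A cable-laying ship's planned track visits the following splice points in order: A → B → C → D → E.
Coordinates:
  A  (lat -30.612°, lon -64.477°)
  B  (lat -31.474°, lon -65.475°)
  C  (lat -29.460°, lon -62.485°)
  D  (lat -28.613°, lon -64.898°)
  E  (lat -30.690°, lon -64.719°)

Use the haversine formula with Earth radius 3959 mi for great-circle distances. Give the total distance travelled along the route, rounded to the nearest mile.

611 mi

Leg distances:
A→B: 83.9 mi  (cumulative 83.9 mi)
B→C: 226.0 mi  (cumulative 309.9 mi)
C→D: 157.1 mi  (cumulative 467.0 mi)
D→E: 143.9 mi  (cumulative 610.9 mi)
Total route length ≈ 611 mi.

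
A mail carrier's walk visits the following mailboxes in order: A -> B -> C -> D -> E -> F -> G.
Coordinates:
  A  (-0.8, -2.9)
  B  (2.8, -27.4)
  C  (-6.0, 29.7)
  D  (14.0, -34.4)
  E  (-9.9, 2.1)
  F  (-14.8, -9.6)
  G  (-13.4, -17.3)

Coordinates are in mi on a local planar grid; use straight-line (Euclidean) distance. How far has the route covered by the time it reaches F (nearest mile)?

Leg distances:
A→B: 24.8 mi  (cumulative 24.8 mi)
B→C: 57.8 mi  (cumulative 82.5 mi)
C→D: 67.1 mi  (cumulative 149.7 mi)
D→E: 43.6 mi  (cumulative 193.3 mi)
E→F: 12.7 mi  (cumulative 206.0 mi)
Cumulative distance at F ≈ 206 mi.

206 mi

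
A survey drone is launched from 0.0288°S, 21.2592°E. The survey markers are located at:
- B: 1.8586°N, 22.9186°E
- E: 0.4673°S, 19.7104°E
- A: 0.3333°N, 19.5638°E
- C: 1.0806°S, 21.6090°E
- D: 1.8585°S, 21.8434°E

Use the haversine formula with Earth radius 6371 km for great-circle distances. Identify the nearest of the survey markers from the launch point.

Distances from the launch point (0.0288°S, 21.2592°E):
C: 123.3 km
E: 179.0 km
A: 192.8 km
D: 213.6 km
B: 279.4 km
The nearest is C at 123.3 km.

C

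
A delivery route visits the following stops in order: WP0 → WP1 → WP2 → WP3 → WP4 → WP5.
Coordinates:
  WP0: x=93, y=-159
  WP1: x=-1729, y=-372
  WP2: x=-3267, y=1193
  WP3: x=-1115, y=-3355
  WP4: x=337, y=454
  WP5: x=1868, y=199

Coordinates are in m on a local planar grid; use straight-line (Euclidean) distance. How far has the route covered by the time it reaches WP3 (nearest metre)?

Leg distances:
WP0→WP1: 1834.4 m  (cumulative 1834.4 m)
WP1→WP2: 2194.2 m  (cumulative 4028.6 m)
WP2→WP3: 5031.4 m  (cumulative 9060.1 m)
Cumulative distance at WP3 ≈ 9060 m.

9060 m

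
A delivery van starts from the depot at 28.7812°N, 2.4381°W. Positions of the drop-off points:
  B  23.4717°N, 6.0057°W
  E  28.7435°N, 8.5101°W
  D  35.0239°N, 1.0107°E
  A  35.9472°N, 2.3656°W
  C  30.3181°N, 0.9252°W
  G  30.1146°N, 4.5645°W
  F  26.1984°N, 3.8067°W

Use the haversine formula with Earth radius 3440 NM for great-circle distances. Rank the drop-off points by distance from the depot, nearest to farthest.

C, G, F, E, B, D, A

Distance from the depot at 28.7812°N, 2.4381°W to each:
C 30.3181°N, 0.9252°W: 121.5 NM
G 30.1146°N, 4.5645°W: 137.0 NM
F 26.1984°N, 3.8067°W: 171.3 NM
E 28.7435°N, 8.5101°W: 319.6 NM
B 23.4717°N, 6.0057°W: 372.2 NM
D 35.0239°N, 1.0107°E: 413.9 NM
A 35.9472°N, 2.3656°W: 430.3 NM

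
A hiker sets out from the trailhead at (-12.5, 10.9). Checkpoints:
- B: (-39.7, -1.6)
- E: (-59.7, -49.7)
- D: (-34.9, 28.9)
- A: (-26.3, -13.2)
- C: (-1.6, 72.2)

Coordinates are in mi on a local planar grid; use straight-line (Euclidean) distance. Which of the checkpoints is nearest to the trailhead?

A

Distances from the trailhead ((-12.5, 10.9)):
A: 27.8 mi
D: 28.7 mi
B: 29.9 mi
C: 62.3 mi
E: 76.8 mi
The nearest is A at 27.8 mi.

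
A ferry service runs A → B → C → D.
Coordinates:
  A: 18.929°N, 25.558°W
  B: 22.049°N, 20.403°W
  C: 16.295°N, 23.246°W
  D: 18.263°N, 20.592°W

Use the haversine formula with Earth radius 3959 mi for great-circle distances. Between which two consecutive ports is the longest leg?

B–C

Leg distances:
A→B: 397.2 mi
B→C: 438.7 mi
C→D: 221.7 mi
The longest leg is B–C at 438.7 mi.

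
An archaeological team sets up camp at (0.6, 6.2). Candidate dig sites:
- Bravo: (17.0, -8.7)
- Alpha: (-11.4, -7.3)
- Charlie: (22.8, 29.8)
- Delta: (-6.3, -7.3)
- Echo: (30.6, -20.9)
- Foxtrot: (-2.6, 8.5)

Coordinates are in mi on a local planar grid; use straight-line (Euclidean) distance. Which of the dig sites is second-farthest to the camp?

Distance to each, sorted:
Echo: 40.4 mi
Charlie: 32.4 mi
Bravo: 22.2 mi
Alpha: 18.1 mi
Delta: 15.2 mi
Foxtrot: 3.9 mi
The second-farthest is Charlie at 32.4 mi.

Charlie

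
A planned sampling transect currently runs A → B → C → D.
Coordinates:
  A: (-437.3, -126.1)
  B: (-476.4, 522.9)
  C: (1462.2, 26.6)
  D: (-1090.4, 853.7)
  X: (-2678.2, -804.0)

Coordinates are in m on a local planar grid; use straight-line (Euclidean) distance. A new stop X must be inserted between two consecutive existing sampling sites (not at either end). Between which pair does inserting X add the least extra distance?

between C and D

Added distance for inserting X between each consecutive pair:
A–B: 4261.7 m
B–C: 4792.5 m
C–D: 3835.1 m
Smallest added distance is 3835.1 m, inserting between C and D.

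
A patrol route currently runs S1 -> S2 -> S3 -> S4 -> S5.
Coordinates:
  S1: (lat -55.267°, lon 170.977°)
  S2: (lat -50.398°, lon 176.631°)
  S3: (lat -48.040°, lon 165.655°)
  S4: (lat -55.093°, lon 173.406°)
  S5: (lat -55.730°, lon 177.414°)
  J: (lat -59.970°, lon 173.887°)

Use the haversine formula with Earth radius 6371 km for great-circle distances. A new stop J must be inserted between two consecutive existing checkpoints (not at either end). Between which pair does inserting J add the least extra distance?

between S4 and S5

Added distance for inserting J between each consecutive pair:
S1–S2: 968.2 km
S2–S3: 1669.0 km
S3–S4: 1023.4 km
S4–S5: 795.8 km
Smallest added distance is 795.8 km, inserting between S4 and S5.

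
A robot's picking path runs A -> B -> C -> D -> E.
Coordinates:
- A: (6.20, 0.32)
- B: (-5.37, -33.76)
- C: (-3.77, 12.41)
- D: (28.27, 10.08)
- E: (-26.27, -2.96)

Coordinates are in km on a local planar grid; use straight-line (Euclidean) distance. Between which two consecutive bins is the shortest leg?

C–D

Leg distances:
A→B: 36.0 km
B→C: 46.2 km
C→D: 32.1 km
D→E: 56.1 km
The shortest leg is C–D at 32.1 km.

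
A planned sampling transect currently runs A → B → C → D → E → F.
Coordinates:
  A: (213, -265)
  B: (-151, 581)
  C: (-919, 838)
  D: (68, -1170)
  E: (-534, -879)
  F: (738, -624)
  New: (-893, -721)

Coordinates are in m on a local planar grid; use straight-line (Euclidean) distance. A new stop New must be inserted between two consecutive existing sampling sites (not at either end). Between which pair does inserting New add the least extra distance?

Added distance for inserting New between each consecutive pair:
A–B: 1773.9 m
B–C: 2247.9 m
C–D: 382.5 m
D–E: 784.3 m
E–F: 728.8 m
Smallest added distance is 382.5 m, inserting between C and D.

between C and D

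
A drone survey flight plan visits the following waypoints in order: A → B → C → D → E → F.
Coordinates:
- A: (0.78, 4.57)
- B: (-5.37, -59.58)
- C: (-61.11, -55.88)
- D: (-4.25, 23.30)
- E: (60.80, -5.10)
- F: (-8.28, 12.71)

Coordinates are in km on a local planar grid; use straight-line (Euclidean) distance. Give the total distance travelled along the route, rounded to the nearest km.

Leg distances:
A→B: 64.4 km  (cumulative 64.4 km)
B→C: 55.9 km  (cumulative 120.3 km)
C→D: 97.5 km  (cumulative 217.8 km)
D→E: 71.0 km  (cumulative 288.8 km)
E→F: 71.3 km  (cumulative 360.1 km)
Total route length ≈ 360 km.

360 km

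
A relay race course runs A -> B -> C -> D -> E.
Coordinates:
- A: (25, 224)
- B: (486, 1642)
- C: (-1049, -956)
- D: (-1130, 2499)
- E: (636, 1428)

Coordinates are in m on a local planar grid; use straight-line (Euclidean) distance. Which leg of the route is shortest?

A–B

Leg distances:
A→B: 1491.1 m
B→C: 3017.6 m
C→D: 3455.9 m
D→E: 2065.4 m
The shortest leg is A–B at 1491.1 m.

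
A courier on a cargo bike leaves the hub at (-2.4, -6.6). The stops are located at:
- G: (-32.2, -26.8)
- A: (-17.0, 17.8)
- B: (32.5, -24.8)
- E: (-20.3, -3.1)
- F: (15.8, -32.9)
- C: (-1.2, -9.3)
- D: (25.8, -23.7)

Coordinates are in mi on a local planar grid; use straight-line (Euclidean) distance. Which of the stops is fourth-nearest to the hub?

Distance to each, sorted:
C: 3.0 mi
E: 18.2 mi
A: 28.4 mi
F: 32.0 mi
D: 33.0 mi
G: 36.0 mi
B: 39.4 mi
The fourth-nearest is F at 32.0 mi.

F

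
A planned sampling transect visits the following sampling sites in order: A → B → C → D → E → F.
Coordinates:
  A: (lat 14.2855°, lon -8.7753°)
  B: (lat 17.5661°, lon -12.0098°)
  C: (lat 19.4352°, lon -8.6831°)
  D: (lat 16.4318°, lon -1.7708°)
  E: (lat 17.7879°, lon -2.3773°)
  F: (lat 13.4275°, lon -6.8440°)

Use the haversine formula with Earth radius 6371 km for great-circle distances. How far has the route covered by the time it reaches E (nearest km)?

1878 km

Leg distances:
A→B: 502.6 km  (cumulative 502.6 km)
B→C: 407.7 km  (cumulative 910.4 km)
C→D: 803.8 km  (cumulative 1714.1 km)
D→E: 164.0 km  (cumulative 1878.1 km)
Cumulative distance at E ≈ 1878 km.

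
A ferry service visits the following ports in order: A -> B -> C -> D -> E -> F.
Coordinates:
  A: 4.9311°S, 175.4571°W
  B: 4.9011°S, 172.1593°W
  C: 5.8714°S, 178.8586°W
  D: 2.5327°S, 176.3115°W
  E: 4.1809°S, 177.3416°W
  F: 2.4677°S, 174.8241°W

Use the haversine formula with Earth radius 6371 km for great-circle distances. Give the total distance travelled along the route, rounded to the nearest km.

Leg distances:
A→B: 365.4 km  (cumulative 365.4 km)
B→C: 749.4 km  (cumulative 1114.8 km)
C→D: 466.5 km  (cumulative 1581.3 km)
D→E: 216.0 km  (cumulative 1797.3 km)
E→F: 338.2 km  (cumulative 2135.5 km)
Total route length ≈ 2135 km.

2135 km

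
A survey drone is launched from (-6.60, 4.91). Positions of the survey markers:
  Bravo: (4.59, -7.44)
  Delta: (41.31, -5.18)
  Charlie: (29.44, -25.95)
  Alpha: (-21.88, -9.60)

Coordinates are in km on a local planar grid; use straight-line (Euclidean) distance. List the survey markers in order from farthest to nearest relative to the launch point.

Delta, Charlie, Alpha, Bravo

Distances from the launch point:
Delta (41.31, -5.18): 49.0 km
Charlie (29.44, -25.95): 47.4 km
Alpha (-21.88, -9.60): 21.1 km
Bravo (4.59, -7.44): 16.7 km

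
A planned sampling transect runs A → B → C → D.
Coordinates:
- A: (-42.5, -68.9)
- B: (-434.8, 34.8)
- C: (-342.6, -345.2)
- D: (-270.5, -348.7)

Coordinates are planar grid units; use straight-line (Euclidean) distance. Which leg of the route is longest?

A–B

Leg distances:
A→B: 405.8
B→C: 391.0
C→D: 72.2
The longest leg is A–B at 405.8.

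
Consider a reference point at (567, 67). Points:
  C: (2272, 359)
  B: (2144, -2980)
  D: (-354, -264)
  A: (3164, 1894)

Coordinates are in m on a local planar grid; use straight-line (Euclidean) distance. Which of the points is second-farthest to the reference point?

Distance to each, sorted:
B: 3430.9 m
A: 3175.3 m
C: 1729.8 m
D: 978.7 m
The second-farthest is A at 3175.3 m.

A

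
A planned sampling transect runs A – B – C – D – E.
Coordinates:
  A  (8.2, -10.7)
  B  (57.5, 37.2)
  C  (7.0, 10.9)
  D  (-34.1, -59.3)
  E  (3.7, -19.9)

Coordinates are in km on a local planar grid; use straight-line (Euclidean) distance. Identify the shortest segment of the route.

D–E

Leg distances:
A→B: 68.7 km
B→C: 56.9 km
C→D: 81.3 km
D→E: 54.6 km
The shortest leg is D–E at 54.6 km.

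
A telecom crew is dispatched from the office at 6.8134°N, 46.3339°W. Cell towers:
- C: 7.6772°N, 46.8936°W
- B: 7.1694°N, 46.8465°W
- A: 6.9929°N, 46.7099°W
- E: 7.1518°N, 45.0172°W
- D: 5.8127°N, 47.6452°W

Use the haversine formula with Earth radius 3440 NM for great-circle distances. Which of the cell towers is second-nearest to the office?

Distances from the office (6.8134°N, 46.3339°W):
A: 24.9 NM
B: 37.3 NM
C: 61.7 NM
E: 81.1 NM
D: 98.7 NM
The second-nearest is B at 37.3 NM.

B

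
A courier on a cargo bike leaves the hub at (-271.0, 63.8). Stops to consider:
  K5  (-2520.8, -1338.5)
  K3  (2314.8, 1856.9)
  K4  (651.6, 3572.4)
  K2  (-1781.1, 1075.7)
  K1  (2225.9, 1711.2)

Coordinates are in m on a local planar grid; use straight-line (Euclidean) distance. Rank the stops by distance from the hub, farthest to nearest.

K4, K3, K1, K5, K2

Computing each straight-line distance from (-271.0, 63.8):
K4 (651.6, 3572.4): 3627.9 m
K3 (2314.8, 1856.9): 3146.7 m
K1 (2225.9, 1711.2): 2991.4 m
K5 (-2520.8, -1338.5): 2651.0 m
K2 (-1781.1, 1075.7): 1817.8 m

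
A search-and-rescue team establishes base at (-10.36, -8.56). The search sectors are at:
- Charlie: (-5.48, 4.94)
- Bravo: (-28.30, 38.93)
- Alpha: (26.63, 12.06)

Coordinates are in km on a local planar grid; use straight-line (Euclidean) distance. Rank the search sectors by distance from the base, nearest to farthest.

Computing each straight-line distance from (-10.36, -8.56):
Charlie (-5.48, 4.94): 14.4 km
Alpha (26.63, 12.06): 42.3 km
Bravo (-28.30, 38.93): 50.8 km

Charlie, Alpha, Bravo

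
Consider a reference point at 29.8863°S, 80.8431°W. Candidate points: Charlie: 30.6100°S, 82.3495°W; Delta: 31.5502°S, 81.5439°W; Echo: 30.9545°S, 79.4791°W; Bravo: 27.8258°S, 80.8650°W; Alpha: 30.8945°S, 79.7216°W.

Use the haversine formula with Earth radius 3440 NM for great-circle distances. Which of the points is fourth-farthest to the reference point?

Charlie

Distance to each, sorted:
Bravo: 123.7 NM
Delta: 106.2 NM
Echo: 95.4 NM
Charlie: 89.4 NM
Alpha: 83.9 NM
The fourth-farthest is Charlie at 89.4 NM.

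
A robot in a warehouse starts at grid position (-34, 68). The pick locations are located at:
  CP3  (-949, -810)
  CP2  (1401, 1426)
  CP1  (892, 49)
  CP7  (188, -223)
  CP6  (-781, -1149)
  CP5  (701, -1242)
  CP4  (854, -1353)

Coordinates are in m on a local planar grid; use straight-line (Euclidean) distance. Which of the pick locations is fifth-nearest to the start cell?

CP5

Distances from the start cell ((-34, 68)):
CP7: 366.0 m
CP1: 926.2 m
CP3: 1268.1 m
CP6: 1428.0 m
CP5: 1502.1 m
CP4: 1675.6 m
CP2: 1975.7 m
The fifth-nearest is CP5 at 1502.1 m.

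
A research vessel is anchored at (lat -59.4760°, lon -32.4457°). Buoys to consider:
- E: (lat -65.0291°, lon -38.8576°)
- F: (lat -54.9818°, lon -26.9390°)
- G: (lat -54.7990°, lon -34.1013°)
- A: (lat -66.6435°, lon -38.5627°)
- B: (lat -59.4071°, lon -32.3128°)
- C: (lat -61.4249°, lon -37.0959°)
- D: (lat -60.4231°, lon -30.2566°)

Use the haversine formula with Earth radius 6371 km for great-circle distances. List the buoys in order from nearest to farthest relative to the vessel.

B, D, C, G, F, E, A

Computing each great-circle distance from (lat -59.4760°, lon -32.4457°):
B (lat -59.4071°, lon -32.3128°): 10.7 km
D (lat -60.4231°, lon -30.2566°): 161.1 km
C (lat -61.4249°, lon -37.0959°): 334.5 km
G (lat -54.7990°, lon -34.1013°): 529.5 km
F (lat -54.9818°, lon -26.9390°): 599.2 km
E (lat -65.0291°, lon -38.8576°): 700.3 km
A (lat -66.6435°, lon -38.5627°): 853.5 km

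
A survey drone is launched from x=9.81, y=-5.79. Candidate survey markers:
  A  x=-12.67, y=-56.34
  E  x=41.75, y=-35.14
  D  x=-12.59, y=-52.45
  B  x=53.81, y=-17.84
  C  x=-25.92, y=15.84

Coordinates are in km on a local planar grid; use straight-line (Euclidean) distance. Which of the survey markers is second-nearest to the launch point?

Distance to each, sorted:
C: 41.8 km
E: 43.4 km
B: 45.6 km
D: 51.8 km
A: 55.3 km
The second-nearest is E at 43.4 km.

E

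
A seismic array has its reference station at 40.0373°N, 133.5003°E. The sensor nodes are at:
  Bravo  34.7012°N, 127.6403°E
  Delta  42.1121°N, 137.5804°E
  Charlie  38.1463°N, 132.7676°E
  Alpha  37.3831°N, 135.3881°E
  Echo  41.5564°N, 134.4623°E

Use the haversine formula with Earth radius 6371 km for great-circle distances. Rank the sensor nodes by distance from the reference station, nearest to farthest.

Distances from the reference station:
Echo 41.5564°N, 134.4623°E: 187.3 km
Charlie 38.1463°N, 132.7676°E: 219.6 km
Alpha 37.3831°N, 135.3881°E: 337.5 km
Delta 42.1121°N, 137.5804°E: 412.5 km
Bravo 34.7012°N, 127.6403°E: 787.2 km

Echo, Charlie, Alpha, Delta, Bravo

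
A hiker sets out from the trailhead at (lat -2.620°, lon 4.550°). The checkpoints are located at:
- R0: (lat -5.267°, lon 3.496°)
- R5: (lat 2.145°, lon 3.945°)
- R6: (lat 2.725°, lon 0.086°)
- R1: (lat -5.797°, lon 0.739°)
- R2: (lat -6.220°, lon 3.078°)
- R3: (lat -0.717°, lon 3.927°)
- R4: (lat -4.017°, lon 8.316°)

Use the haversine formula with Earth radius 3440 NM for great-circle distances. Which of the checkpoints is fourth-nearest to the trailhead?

Distance to each, sorted:
R3: 120.2 NM
R0: 171.0 NM
R2: 233.4 NM
R4: 240.8 NM
R5: 288.4 NM
R1: 297.4 NM
R6: 418.0 NM
The fourth-nearest is R4 at 240.8 NM.

R4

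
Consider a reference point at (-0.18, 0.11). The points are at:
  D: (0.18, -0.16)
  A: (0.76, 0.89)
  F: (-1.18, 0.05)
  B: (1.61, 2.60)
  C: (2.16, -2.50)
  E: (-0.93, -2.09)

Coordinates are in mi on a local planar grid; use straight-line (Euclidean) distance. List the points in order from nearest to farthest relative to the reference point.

Distance from the reference point at (-0.18, 0.11) to each:
D (0.18, -0.16): 0.5 mi
F (-1.18, 0.05): 1.0 mi
A (0.76, 0.89): 1.2 mi
E (-0.93, -2.09): 2.3 mi
B (1.61, 2.60): 3.1 mi
C (2.16, -2.50): 3.5 mi

D, F, A, E, B, C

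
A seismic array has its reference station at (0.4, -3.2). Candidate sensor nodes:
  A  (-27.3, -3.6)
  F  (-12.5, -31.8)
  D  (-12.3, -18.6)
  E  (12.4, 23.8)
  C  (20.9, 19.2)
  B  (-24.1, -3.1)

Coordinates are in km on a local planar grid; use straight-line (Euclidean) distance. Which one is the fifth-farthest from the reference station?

B

Distance to each, sorted:
F: 31.4 km
C: 30.4 km
E: 29.5 km
A: 27.7 km
B: 24.5 km
D: 20.0 km
The fifth-farthest is B at 24.5 km.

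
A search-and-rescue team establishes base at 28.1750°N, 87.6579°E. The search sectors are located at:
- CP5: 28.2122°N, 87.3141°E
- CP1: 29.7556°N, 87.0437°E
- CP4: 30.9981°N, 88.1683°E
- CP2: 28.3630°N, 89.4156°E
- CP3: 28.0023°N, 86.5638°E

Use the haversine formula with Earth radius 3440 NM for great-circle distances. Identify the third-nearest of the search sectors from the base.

Distance to each, sorted:
CP5: 18.3 NM
CP3: 58.9 NM
CP2: 93.6 NM
CP1: 100.2 NM
CP4: 171.6 NM
The third-nearest is CP2 at 93.6 NM.

CP2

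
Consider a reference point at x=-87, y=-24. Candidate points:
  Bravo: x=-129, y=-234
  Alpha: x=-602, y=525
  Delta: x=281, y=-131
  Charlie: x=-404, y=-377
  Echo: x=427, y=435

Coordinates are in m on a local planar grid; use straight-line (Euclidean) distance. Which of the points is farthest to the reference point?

Distance to each, sorted:
Alpha: 752.7 m
Echo: 689.1 m
Charlie: 474.4 m
Delta: 383.2 m
Bravo: 214.2 m
The farthest is Alpha at 752.7 m.

Alpha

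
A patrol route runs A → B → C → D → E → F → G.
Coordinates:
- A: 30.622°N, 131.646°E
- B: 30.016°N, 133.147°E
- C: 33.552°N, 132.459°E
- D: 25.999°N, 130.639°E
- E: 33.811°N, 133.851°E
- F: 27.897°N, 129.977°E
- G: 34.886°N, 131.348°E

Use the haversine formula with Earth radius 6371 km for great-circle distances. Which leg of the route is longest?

D–E

Leg distances:
A→B: 159.1 km
B→C: 398.5 km
C→D: 858.0 km
D→E: 922.0 km
E→F: 754.3 km
F→G: 787.9 km
The longest leg is D–E at 922.0 km.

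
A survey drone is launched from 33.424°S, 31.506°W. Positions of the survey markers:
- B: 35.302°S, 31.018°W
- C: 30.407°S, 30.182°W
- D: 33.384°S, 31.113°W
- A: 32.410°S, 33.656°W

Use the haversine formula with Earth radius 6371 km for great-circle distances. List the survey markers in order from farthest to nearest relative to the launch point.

Computing each great-circle distance from 33.424°S, 31.506°W:
C 30.407°S, 30.182°W: 358.0 km
A 32.410°S, 33.656°W: 230.2 km
B 35.302°S, 31.018°W: 213.6 km
D 33.384°S, 31.113°W: 36.8 km

C, A, B, D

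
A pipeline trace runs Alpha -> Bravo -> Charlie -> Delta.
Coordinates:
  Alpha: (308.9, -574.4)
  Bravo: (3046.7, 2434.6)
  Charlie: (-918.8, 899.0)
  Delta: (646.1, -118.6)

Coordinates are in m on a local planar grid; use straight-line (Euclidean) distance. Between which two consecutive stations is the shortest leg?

Leg distances:
Alpha→Bravo: 4068.1 m
Bravo→Charlie: 4252.4 m
Charlie→Delta: 1866.7 m
The shortest leg is Charlie–Delta at 1866.7 m.

Charlie–Delta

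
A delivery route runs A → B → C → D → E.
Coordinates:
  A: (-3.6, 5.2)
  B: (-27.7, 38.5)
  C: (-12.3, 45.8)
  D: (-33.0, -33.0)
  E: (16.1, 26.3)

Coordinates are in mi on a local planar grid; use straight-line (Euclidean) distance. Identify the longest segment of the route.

Leg distances:
A→B: 41.1 mi
B→C: 17.0 mi
C→D: 81.5 mi
D→E: 77.0 mi
The longest leg is C–D at 81.5 mi.

C–D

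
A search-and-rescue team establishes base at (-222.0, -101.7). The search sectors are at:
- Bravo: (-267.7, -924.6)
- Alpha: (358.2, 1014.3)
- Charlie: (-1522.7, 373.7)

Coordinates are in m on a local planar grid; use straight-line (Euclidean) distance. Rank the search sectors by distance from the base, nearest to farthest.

Computing each straight-line distance from (-222.0, -101.7):
Bravo (-267.7, -924.6): 824.2 m
Alpha (358.2, 1014.3): 1257.8 m
Charlie (-1522.7, 373.7): 1384.9 m

Bravo, Alpha, Charlie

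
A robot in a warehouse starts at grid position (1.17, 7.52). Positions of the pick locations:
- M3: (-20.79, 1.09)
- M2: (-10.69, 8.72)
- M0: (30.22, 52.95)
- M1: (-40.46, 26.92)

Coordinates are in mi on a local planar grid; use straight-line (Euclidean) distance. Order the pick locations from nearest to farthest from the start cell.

M2, M3, M1, M0

Distances from the start cell:
M2 (-10.69, 8.72): 11.9 mi
M3 (-20.79, 1.09): 22.9 mi
M1 (-40.46, 26.92): 45.9 mi
M0 (30.22, 52.95): 53.9 mi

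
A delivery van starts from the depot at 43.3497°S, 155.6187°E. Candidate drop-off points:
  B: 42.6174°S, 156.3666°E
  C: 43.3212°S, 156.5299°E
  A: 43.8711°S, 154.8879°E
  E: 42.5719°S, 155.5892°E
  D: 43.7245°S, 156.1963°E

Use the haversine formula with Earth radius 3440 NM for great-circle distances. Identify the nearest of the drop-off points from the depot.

D

Distances from the depot (43.3497°S, 155.6187°E):
D: 33.7 NM
C: 39.8 NM
A: 44.6 NM
E: 46.7 NM
B: 54.9 NM
The nearest is D at 33.7 NM.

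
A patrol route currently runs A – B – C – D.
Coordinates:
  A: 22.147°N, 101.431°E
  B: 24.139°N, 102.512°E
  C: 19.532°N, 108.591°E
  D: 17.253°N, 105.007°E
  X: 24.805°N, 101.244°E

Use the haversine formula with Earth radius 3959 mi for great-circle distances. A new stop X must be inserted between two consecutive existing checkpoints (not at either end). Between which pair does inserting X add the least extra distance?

Added distance for inserting X between each consecutive pair:
A–B: 122.3 mi
B–C: 183.4 mi
C–D: 887.1 mi
Smallest added distance is 122.3 mi, inserting between A and B.

between A and B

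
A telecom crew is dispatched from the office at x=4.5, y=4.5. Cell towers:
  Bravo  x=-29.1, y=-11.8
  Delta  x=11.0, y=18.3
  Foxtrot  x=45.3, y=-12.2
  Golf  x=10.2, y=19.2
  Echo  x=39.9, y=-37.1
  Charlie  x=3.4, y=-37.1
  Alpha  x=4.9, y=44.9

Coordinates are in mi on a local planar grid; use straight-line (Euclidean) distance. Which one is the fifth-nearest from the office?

Charlie

Distance to each, sorted:
Delta: 15.3 mi
Golf: 15.8 mi
Bravo: 37.3 mi
Alpha: 40.4 mi
Charlie: 41.6 mi
Foxtrot: 44.1 mi
Echo: 54.6 mi
The fifth-nearest is Charlie at 41.6 mi.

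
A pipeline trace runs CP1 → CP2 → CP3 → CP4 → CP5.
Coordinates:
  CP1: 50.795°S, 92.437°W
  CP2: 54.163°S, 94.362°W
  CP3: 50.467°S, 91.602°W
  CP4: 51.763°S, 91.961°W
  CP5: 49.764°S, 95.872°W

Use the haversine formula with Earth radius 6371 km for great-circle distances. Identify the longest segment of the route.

Leg distances:
CP1→CP2: 396.5 km
CP2→CP3: 451.7 km
CP3→CP4: 146.3 km
CP4→CP5: 353.6 km
The longest leg is CP2–CP3 at 451.7 km.

CP2–CP3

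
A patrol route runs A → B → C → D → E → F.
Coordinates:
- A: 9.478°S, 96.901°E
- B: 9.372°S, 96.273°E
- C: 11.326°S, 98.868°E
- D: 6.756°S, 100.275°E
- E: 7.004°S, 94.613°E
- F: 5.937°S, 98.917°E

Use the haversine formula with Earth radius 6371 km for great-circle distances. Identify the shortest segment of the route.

A–B

Leg distances:
A→B: 69.9 km
B→C: 357.5 km
C→D: 531.1 km
D→E: 625.7 km
E→F: 490.1 km
The shortest leg is A–B at 69.9 km.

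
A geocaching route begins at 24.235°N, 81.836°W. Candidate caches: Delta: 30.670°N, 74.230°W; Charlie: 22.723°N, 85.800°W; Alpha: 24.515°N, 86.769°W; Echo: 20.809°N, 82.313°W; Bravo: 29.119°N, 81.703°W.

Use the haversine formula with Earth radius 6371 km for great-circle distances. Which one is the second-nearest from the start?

Distance to each, sorted:
Echo: 384.1 km
Charlie: 437.8 km
Alpha: 500.6 km
Bravo: 543.2 km
Delta: 1036.3 km
The second-nearest is Charlie at 437.8 km.

Charlie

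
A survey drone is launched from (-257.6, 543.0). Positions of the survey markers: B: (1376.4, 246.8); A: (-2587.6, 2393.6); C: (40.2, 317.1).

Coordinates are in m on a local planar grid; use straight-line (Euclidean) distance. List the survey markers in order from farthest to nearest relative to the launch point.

Distances from the launch point:
A (-2587.6, 2393.6): 2975.5 m
B (1376.4, 246.8): 1660.6 m
C (40.2, 317.1): 373.8 m

A, B, C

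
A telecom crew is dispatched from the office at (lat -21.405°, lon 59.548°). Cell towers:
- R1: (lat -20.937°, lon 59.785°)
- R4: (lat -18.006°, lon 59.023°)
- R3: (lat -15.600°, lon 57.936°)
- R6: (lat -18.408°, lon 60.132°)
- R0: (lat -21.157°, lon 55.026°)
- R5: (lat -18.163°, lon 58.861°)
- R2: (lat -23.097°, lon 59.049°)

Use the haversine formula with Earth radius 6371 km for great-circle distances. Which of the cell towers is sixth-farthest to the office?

Distances from the office ((lat -21.405°, lon 59.548°)):
R3: 667.5 km
R0: 469.3 km
R4: 381.9 km
R5: 367.6 km
R6: 338.8 km
R2: 195.0 km
R1: 57.5 km
The sixth-farthest is R2 at 195.0 km.

R2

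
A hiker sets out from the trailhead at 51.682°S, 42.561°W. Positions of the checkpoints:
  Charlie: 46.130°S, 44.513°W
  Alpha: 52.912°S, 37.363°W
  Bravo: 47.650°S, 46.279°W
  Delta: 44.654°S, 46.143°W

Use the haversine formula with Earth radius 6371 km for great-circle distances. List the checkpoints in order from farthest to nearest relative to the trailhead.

Computing each great-circle distance from 51.682°S, 42.561°W:
Delta 44.654°S, 46.143°W: 825.1 km
Charlie 46.130°S, 44.513°W: 633.6 km
Bravo 47.650°S, 46.279°W: 522.0 km
Alpha 52.912°S, 37.363°W: 378.9 km

Delta, Charlie, Bravo, Alpha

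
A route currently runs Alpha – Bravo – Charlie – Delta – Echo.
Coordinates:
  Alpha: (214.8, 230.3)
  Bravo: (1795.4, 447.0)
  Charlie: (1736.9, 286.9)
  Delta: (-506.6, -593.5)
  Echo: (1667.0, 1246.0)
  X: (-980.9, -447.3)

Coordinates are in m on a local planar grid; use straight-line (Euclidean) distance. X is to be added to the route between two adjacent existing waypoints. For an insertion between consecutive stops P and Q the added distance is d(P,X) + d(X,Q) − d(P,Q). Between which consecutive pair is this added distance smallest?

Added distance for inserting X between each consecutive pair:
Alpha–Bravo: 2695.7 m
Bravo–Charlie: 5561.6 m
Charlie–Delta: 901.5 m
Delta–Echo: 791.8 m
Smallest added distance is 791.8 m, inserting between Delta and Echo.

between Delta and Echo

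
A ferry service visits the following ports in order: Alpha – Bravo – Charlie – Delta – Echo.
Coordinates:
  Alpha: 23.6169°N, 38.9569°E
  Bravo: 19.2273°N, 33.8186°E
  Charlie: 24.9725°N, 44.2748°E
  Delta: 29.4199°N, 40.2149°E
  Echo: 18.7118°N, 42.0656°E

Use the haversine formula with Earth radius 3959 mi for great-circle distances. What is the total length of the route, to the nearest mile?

2371 mi

Leg distances:
Alpha→Bravo: 448.5 mi  (cumulative 448.5 mi)
Bravo→Charlie: 777.8 mi  (cumulative 1226.3 mi)
Charlie→Delta: 395.8 mi  (cumulative 1622.1 mi)
Delta→Echo: 749.0 mi  (cumulative 2371.1 mi)
Total route length ≈ 2371 mi.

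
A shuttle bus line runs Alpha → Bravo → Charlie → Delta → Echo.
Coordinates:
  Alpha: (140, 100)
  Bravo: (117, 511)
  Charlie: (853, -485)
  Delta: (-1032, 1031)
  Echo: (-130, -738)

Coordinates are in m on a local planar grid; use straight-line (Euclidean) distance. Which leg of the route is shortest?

Leg distances:
Alpha→Bravo: 411.6 m
Bravo→Charlie: 1238.4 m
Charlie→Delta: 2419.0 m
Delta→Echo: 1985.7 m
The shortest leg is Alpha–Bravo at 411.6 m.

Alpha–Bravo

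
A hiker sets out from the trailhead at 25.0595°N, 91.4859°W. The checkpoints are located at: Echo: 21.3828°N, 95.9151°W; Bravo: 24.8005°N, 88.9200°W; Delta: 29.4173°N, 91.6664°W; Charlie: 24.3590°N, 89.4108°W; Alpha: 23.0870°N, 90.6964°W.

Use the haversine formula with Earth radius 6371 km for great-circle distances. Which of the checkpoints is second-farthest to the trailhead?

Delta

Distances from the trailhead (25.0595°N, 91.4859°W):
Echo: 609.8 km
Delta: 484.9 km
Bravo: 260.3 km
Alpha: 233.5 km
Charlie: 223.6 km
The second-farthest is Delta at 484.9 km.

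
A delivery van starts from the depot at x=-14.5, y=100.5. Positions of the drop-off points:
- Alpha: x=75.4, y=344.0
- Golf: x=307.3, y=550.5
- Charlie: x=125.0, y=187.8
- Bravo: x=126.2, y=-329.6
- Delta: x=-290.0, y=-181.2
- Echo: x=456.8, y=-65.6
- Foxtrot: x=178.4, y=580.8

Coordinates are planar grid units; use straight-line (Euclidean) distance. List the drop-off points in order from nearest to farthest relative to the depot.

Charlie, Alpha, Delta, Bravo, Echo, Foxtrot, Golf

Distance from the depot at x=-14.5, y=100.5 to each:
Charlie x=125.0, y=187.8: 164.6
Alpha x=75.4, y=344.0: 259.6
Delta x=-290.0, y=-181.2: 394.0
Bravo x=126.2, y=-329.6: 452.5
Echo x=456.8, y=-65.6: 499.7
Foxtrot x=178.4, y=580.8: 517.6
Golf x=307.3, y=550.5: 553.2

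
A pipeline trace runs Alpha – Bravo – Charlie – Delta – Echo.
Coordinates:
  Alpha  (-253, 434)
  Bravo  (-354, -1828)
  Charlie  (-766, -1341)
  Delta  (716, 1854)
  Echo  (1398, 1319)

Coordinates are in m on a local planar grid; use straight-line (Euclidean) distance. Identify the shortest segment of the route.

Bravo–Charlie

Leg distances:
Alpha→Bravo: 2264.3 m
Bravo→Charlie: 637.9 m
Charlie→Delta: 3522.0 m
Delta→Echo: 866.8 m
The shortest leg is Bravo–Charlie at 637.9 m.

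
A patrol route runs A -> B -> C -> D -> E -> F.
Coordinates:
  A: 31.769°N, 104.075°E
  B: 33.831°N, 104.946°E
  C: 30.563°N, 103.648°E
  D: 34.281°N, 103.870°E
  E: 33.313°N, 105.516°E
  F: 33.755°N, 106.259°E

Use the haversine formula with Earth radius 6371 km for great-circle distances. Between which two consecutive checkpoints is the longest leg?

Leg distances:
A→B: 243.3 km
B→C: 383.3 km
C→D: 413.9 km
D→E: 186.3 km
E→F: 84.6 km
The longest leg is C–D at 413.9 km.

C–D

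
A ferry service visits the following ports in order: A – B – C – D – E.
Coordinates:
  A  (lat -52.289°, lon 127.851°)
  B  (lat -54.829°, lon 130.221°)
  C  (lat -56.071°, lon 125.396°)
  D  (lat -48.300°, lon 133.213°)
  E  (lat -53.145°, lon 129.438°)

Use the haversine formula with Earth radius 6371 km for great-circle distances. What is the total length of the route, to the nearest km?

2271 km

Leg distances:
A→B: 322.9 km  (cumulative 322.9 km)
B→C: 334.1 km  (cumulative 656.9 km)
C→D: 1013.8 km  (cumulative 1670.7 km)
D→E: 600.5 km  (cumulative 2271.2 km)
Total route length ≈ 2271 km.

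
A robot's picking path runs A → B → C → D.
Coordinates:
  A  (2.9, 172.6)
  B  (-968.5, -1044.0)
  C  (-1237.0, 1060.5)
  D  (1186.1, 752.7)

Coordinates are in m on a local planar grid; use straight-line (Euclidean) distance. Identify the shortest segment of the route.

Leg distances:
A→B: 1556.8 m
B→C: 2121.6 m
C→D: 2442.6 m
The shortest leg is A–B at 1556.8 m.

A–B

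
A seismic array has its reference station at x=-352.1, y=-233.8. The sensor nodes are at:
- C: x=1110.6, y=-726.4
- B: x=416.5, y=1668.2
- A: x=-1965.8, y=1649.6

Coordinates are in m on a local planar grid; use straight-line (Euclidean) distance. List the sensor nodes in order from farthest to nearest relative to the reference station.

A, B, C

Distances from the reference station:
A x=-1965.8, y=1649.6: 2480.2 m
B x=416.5, y=1668.2: 2051.4 m
C x=1110.6, y=-726.4: 1543.4 m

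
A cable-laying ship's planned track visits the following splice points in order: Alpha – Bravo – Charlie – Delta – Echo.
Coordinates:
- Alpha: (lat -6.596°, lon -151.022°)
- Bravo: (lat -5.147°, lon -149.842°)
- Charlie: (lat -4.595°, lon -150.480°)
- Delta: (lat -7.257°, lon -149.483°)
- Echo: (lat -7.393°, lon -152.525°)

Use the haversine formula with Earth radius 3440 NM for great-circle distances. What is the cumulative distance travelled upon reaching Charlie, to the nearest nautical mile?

Leg distances:
Alpha→Bravo: 112.0 NM  (cumulative 112.0 NM)
Bravo→Charlie: 50.5 NM  (cumulative 162.5 NM)
Cumulative distance at Charlie ≈ 163 NM.

163 NM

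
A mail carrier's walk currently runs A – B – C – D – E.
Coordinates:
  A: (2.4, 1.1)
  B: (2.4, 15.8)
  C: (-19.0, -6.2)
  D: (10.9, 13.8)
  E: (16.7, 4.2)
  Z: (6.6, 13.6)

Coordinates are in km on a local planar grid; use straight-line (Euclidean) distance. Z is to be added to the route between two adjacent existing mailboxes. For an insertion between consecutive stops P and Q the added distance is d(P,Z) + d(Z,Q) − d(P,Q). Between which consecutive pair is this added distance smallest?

Added distance for inserting Z between each consecutive pair:
A–B: 3.2 km
B–C: 6.4 km
C–D: 0.7 km
D–E: 6.9 km
Smallest added distance is 0.7 km, inserting between C and D.

between C and D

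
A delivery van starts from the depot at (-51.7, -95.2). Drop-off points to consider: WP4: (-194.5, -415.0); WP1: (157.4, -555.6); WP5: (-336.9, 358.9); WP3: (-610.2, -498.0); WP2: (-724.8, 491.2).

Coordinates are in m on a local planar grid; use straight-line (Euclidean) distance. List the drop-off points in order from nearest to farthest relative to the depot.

Distance from the depot at (-51.7, -95.2) to each:
WP4 (-194.5, -415.0): 350.2 m
WP1 (157.4, -555.6): 505.7 m
WP5 (-336.9, 358.9): 536.2 m
WP3 (-610.2, -498.0): 688.6 m
WP2 (-724.8, 491.2): 892.7 m

WP4, WP1, WP5, WP3, WP2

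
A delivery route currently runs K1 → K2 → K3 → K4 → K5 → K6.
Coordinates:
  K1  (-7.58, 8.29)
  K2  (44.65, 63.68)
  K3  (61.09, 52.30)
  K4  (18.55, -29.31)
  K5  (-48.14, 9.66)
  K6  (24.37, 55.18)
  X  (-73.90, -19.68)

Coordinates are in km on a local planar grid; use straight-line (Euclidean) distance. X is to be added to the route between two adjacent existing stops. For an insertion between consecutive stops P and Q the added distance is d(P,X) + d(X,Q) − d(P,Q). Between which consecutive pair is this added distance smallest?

Added distance for inserting X between each consecutive pair:
K1–K2: 140.8 km
K2–K3: 277.9 km
K3–K4: 153.9 km
K4–K5: 54.8 km
K5–K6: 77.0 km
Smallest added distance is 54.8 km, inserting between K4 and K5.

between K4 and K5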